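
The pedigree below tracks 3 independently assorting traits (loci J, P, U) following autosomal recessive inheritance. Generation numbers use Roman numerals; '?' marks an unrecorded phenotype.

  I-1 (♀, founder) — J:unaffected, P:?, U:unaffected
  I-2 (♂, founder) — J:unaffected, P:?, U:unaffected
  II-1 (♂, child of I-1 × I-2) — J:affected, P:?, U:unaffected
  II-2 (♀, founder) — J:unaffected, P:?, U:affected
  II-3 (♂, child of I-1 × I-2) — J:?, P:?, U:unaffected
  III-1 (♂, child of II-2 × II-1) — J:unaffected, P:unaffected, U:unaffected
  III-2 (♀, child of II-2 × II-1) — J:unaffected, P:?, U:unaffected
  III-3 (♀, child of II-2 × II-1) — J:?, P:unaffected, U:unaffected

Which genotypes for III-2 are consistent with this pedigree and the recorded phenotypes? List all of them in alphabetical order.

III-2 ∈ {Jj PP Uu, Jj Pp Uu, Jj pp Uu}

J/I-1 un ·: Jj
J/I-2 un ·: Jj
J/II-1 aff I-1×I-2: jj
J/II-2 un ·: JJ|Jj
J/II-3 ? I-1×I-2: JJ|Jj|jj
J/III-1 un II-2×II-1: Jj
J/III-2 un II-2×II-1: Jj
J/III-3 ? II-2×II-1: Jj|jj
⇒ J over [I-1,I-2,II-1,II-2,II-3,III-1,III-2,III-3]: 9 consistent
P/I-1 ? ·: PP|Pp|pp
P/I-2 ? ·: PP|Pp|pp
P/II-1 ? I-1×I-2: PP|Pp|pp
P/II-2 ? ·: PP|Pp|pp
P/II-3 ? I-1×I-2: PP|Pp|pp
P/III-1 un II-2×II-1: PP|Pp
P/III-2 ? II-2×II-1: PP|Pp|pp
P/III-3 un II-2×II-1: PP|Pp
⇒ P over [I-1,I-2,II-1,II-2,II-3,III-1,III-2,III-3]: 390 consistent
U/I-1 un ·: UU|Uu
U/I-2 un ·: UU|Uu
U/II-1 un I-1×I-2: UU|Uu
U/II-2 aff ·: uu
U/II-3 un I-1×I-2: UU|Uu
U/III-1 un II-2×II-1: Uu
U/III-2 un II-2×II-1: Uu
U/III-3 un II-2×II-1: Uu
⇒ U over [I-1,I-2,II-1,II-2,II-3,III-1,III-2,III-3]: 13 consistent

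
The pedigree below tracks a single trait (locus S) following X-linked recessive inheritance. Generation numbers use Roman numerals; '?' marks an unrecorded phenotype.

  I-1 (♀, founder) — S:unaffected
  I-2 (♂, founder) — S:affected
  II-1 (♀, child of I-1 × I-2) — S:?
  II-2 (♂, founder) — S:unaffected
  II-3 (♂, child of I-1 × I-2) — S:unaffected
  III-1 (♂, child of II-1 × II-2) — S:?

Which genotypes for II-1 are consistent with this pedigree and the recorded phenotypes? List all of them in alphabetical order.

S/I-1 un ·: X^SX^S|X^SX^s
S/I-2 aff ·: X^sY
S/II-1 ? I-1×I-2: X^SX^s|X^sX^s
S/II-2 un ·: X^SY
S/II-3 un I-1×I-2: X^SY
S/III-1 ? II-1×II-2: X^SY|X^sY
⇒ S over [I-1,I-2,II-1,II-2,II-3,III-1]: 5 consistent

II-1 ∈ {X^SX^s, X^sX^s}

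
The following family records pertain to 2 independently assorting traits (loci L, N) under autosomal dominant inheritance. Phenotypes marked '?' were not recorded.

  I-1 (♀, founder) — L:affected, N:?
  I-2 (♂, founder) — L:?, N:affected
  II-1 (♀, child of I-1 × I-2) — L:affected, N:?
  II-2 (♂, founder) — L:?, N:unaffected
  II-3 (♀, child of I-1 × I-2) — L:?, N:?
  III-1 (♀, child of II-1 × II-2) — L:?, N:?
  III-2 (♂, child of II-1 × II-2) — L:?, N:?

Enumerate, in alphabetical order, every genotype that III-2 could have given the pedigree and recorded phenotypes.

III-2 ∈ {LL Nn, LL nn, Ll Nn, Ll nn, ll Nn, ll nn}

L/I-1 aff ·: Ll|LL
L/I-2 ? ·: ll|Ll|LL
L/II-1 aff I-1×I-2: Ll|LL
L/II-2 ? ·: ll|Ll|LL
L/II-3 ? I-1×I-2: ll|Ll|LL
L/III-1 ? II-1×II-2: ll|Ll|LL
L/III-2 ? II-1×II-2: ll|Ll|LL
⇒ L over [I-1,I-2,II-1,II-2,II-3,III-1,III-2]: 218 consistent
N/I-1 ? ·: nn|Nn|NN
N/I-2 aff ·: Nn|NN
N/II-1 ? I-1×I-2: nn|Nn|NN
N/II-2 un ·: nn
N/II-3 ? I-1×I-2: nn|Nn|NN
N/III-1 ? II-1×II-2: nn|Nn
N/III-2 ? II-1×II-2: nn|Nn
⇒ N over [I-1,I-2,II-1,II-2,II-3,III-1,III-2]: 53 consistent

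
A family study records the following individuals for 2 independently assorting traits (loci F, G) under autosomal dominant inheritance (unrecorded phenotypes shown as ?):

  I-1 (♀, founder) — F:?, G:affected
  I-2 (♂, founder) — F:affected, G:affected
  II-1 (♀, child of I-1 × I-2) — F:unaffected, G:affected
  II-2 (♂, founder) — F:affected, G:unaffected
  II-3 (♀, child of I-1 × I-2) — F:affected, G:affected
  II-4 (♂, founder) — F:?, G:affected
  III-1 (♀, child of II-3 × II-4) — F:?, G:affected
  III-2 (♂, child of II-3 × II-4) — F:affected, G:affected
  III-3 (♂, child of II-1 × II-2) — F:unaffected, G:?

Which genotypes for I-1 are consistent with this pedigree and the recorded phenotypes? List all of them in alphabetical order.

I-1 ∈ {Ff GG, Ff Gg, ff GG, ff Gg}

F/I-1 ? ·: ff|Ff
F/I-2 aff ·: Ff
F/II-1 un I-1×I-2: ff
F/II-2 aff ·: Ff
F/II-3 aff I-1×I-2: Ff|FF
F/II-4 ? ·: ff|Ff|FF
F/III-1 ? II-3×II-4: ff|Ff|FF
F/III-2 aff II-3×II-4: Ff|FF
F/III-3 un II-1×II-2: ff
⇒ F over [I-1,I-2,II-1,II-2,II-3,II-4,III-1,III-2,III-3]: 30 consistent
G/I-1 aff ·: Gg|GG
G/I-2 aff ·: Gg|GG
G/II-1 aff I-1×I-2: Gg|GG
G/II-2 un ·: gg
G/II-3 aff I-1×I-2: Gg|GG
G/II-4 aff ·: Gg|GG
G/III-1 aff II-3×II-4: Gg|GG
G/III-2 aff II-3×II-4: Gg|GG
G/III-3 ? II-1×II-2: gg|Gg
⇒ G over [I-1,I-2,II-1,II-2,II-3,II-4,III-1,III-2,III-3]: 122 consistent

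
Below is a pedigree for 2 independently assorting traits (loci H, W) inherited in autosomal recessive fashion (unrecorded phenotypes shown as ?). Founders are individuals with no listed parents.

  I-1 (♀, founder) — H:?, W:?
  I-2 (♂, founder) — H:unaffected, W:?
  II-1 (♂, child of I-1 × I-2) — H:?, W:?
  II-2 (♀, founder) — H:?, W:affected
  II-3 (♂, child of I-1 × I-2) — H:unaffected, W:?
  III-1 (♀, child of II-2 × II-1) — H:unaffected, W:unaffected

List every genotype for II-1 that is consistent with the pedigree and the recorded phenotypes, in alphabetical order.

H/I-1 ? ·: HH|Hh|hh
H/I-2 un ·: HH|Hh
H/II-1 ? I-1×I-2: HH|Hh|hh
H/II-2 ? ·: HH|Hh|hh
H/II-3 un I-1×I-2: HH|Hh
H/III-1 un II-2×II-1: HH|Hh
⇒ H over [I-1,I-2,II-1,II-2,II-3,III-1]: 74 consistent
W/I-1 ? ·: WW|Ww|ww
W/I-2 ? ·: WW|Ww|ww
W/II-1 ? I-1×I-2: WW|Ww
W/II-2 aff ·: ww
W/II-3 ? I-1×I-2: WW|Ww|ww
W/III-1 un II-2×II-1: Ww
⇒ W over [I-1,I-2,II-1,II-2,II-3,III-1]: 21 consistent

II-1 ∈ {HH WW, HH Ww, Hh WW, Hh Ww, hh WW, hh Ww}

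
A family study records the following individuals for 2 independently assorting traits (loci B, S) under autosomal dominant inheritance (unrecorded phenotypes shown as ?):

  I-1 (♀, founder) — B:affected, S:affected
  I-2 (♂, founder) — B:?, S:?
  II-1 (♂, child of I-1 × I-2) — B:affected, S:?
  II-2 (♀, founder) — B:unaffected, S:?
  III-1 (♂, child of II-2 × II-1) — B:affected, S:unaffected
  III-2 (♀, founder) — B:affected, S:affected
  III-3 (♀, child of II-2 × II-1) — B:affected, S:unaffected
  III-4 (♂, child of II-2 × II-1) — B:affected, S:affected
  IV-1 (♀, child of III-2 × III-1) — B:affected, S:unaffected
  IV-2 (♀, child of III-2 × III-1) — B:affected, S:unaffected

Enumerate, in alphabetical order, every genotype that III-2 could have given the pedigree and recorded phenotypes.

B/I-1 aff ·: Bb|BB
B/I-2 ? ·: bb|Bb|BB
B/II-1 aff I-1×I-2: Bb|BB
B/II-2 un ·: bb
B/III-1 aff II-2×II-1: Bb
B/III-2 aff ·: Bb|BB
B/III-3 aff II-2×II-1: Bb
B/III-4 aff II-2×II-1: Bb
B/IV-1 aff III-2×III-1: Bb|BB
B/IV-2 aff III-2×III-1: Bb|BB
⇒ B over [I-1,I-2,II-1,II-2,III-1,III-2,III-3,III-4,IV-1,IV-2]: 72 consistent
S/I-1 aff ·: Ss|SS
S/I-2 ? ·: ss|Ss|SS
S/II-1 ? I-1×I-2: ss|Ss
S/II-2 ? ·: ss|Ss
S/III-1 un II-2×II-1: ss
S/III-2 aff ·: Ss
S/III-3 un II-2×II-1: ss
S/III-4 aff II-2×II-1: Ss|SS
S/IV-1 un III-2×III-1: ss
S/IV-2 un III-2×III-1: ss
⇒ S over [I-1,I-2,II-1,II-2,III-1,III-2,III-3,III-4,IV-1,IV-2]: 17 consistent

III-2 ∈ {BB Ss, Bb Ss}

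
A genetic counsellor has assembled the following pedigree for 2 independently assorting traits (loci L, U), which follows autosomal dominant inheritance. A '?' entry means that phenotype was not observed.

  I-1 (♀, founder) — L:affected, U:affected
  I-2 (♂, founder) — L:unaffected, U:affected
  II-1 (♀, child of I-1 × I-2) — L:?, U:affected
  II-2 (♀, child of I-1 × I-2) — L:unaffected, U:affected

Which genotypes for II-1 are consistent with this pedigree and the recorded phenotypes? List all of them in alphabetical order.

II-1 ∈ {Ll UU, Ll Uu, ll UU, ll Uu}

L/I-1 aff ·: Ll
L/I-2 un ·: ll
L/II-1 ? I-1×I-2: ll|Ll
L/II-2 un I-1×I-2: ll
⇒ L over [I-1,I-2,II-1,II-2]: 2 consistent
U/I-1 aff ·: Uu|UU
U/I-2 aff ·: Uu|UU
U/II-1 aff I-1×I-2: Uu|UU
U/II-2 aff I-1×I-2: Uu|UU
⇒ U over [I-1,I-2,II-1,II-2]: 13 consistent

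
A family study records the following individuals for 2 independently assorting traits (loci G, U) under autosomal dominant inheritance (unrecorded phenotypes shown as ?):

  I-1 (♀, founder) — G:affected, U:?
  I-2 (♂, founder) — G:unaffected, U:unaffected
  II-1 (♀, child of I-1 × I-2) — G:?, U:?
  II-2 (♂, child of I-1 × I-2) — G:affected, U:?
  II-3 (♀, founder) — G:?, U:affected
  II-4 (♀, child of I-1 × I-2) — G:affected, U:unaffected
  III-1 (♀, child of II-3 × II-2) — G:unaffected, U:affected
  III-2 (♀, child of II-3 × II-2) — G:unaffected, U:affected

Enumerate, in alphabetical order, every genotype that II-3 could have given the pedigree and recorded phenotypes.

G/I-1 aff ·: Gg|GG
G/I-2 un ·: gg
G/II-1 ? I-1×I-2: gg|Gg
G/II-2 aff I-1×I-2: Gg
G/II-3 ? ·: gg|Gg
G/II-4 aff I-1×I-2: Gg
G/III-1 un II-3×II-2: gg
G/III-2 un II-3×II-2: gg
⇒ G over [I-1,I-2,II-1,II-2,II-3,II-4,III-1,III-2]: 6 consistent
U/I-1 ? ·: uu|Uu
U/I-2 un ·: uu
U/II-1 ? I-1×I-2: uu|Uu
U/II-2 ? I-1×I-2: uu|Uu
U/II-3 aff ·: Uu|UU
U/II-4 un I-1×I-2: uu
U/III-1 aff II-3×II-2: Uu|UU
U/III-2 aff II-3×II-2: Uu|UU
⇒ U over [I-1,I-2,II-1,II-2,II-3,II-4,III-1,III-2]: 22 consistent

II-3 ∈ {Gg UU, Gg Uu, gg UU, gg Uu}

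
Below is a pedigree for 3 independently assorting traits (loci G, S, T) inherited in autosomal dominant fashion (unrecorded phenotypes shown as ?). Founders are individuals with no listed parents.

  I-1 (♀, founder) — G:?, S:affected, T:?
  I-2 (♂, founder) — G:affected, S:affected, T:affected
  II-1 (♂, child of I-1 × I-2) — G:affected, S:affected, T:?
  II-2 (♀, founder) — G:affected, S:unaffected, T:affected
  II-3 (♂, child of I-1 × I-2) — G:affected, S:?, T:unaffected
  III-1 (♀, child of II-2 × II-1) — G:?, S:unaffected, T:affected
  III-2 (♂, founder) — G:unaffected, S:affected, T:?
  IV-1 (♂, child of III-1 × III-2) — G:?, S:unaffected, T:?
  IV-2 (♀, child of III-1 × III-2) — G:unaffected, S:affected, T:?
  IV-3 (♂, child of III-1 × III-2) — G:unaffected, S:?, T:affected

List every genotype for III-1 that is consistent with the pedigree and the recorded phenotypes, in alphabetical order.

III-1 ∈ {Gg ss TT, Gg ss Tt, gg ss TT, gg ss Tt}

G/I-1 ? ·: gg|Gg|GG
G/I-2 aff ·: Gg|GG
G/II-1 aff I-1×I-2: Gg|GG
G/II-2 aff ·: Gg|GG
G/II-3 aff I-1×I-2: Gg|GG
G/III-1 ? II-2×II-1: gg|Gg
G/III-2 un ·: gg
G/IV-1 ? III-1×III-2: gg|Gg
G/IV-2 un III-1×III-2: gg
G/IV-3 un III-1×III-2: gg
⇒ G over [I-1,I-2,II-1,II-2,II-3,III-1,III-2,IV-1,IV-2,IV-3]: 54 consistent
S/I-1 aff ·: Ss|SS
S/I-2 aff ·: Ss|SS
S/II-1 aff I-1×I-2: Ss
S/II-2 un ·: ss
S/II-3 ? I-1×I-2: ss|Ss|SS
S/III-1 un II-2×II-1: ss
S/III-2 aff ·: Ss
S/IV-1 un III-1×III-2: ss
S/IV-2 aff III-1×III-2: Ss
S/IV-3 ? III-1×III-2: ss|Ss
⇒ S over [I-1,I-2,II-1,II-2,II-3,III-1,III-2,IV-1,IV-2,IV-3]: 14 consistent
T/I-1 ? ·: tt|Tt
T/I-2 aff ·: Tt
T/II-1 ? I-1×I-2: tt|Tt|TT
T/II-2 aff ·: Tt|TT
T/II-3 un I-1×I-2: tt
T/III-1 aff II-2×II-1: Tt|TT
T/III-2 ? ·: tt|Tt|TT
T/IV-1 ? III-1×III-2: tt|Tt|TT
T/IV-2 ? III-1×III-2: tt|Tt|TT
T/IV-3 aff III-1×III-2: Tt|TT
⇒ T over [I-1,I-2,II-1,II-2,II-3,III-1,III-2,IV-1,IV-2,IV-3]: 330 consistent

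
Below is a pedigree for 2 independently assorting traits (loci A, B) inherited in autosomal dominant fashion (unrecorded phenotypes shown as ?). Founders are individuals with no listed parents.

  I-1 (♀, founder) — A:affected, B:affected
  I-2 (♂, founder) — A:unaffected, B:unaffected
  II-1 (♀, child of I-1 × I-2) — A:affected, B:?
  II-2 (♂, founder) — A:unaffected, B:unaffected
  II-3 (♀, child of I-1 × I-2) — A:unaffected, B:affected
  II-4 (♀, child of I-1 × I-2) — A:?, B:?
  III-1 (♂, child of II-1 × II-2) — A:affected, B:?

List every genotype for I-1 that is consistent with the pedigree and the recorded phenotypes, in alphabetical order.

I-1 ∈ {Aa BB, Aa Bb}

A/I-1 aff ·: Aa
A/I-2 un ·: aa
A/II-1 aff I-1×I-2: Aa
A/II-2 un ·: aa
A/II-3 un I-1×I-2: aa
A/II-4 ? I-1×I-2: aa|Aa
A/III-1 aff II-1×II-2: Aa
⇒ A over [I-1,I-2,II-1,II-2,II-3,II-4,III-1]: 2 consistent
B/I-1 aff ·: Bb|BB
B/I-2 un ·: bb
B/II-1 ? I-1×I-2: bb|Bb
B/II-2 un ·: bb
B/II-3 aff I-1×I-2: Bb
B/II-4 ? I-1×I-2: bb|Bb
B/III-1 ? II-1×II-2: bb|Bb
⇒ B over [I-1,I-2,II-1,II-2,II-3,II-4,III-1]: 8 consistent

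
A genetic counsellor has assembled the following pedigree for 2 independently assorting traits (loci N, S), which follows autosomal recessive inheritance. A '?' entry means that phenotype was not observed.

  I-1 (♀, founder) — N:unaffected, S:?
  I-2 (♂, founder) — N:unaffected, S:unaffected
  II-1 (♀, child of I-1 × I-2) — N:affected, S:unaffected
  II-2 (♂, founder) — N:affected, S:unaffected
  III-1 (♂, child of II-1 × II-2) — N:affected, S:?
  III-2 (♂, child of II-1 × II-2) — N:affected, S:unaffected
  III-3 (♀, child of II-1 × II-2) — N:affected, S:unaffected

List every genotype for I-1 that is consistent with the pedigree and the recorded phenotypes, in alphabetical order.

N/I-1 un ·: Nn
N/I-2 un ·: Nn
N/II-1 aff I-1×I-2: nn
N/II-2 aff ·: nn
N/III-1 aff II-1×II-2: nn
N/III-2 aff II-1×II-2: nn
N/III-3 aff II-1×II-2: nn
⇒ N over [I-1,I-2,II-1,II-2,III-1,III-2,III-3]: 1 consistent
S/I-1 ? ·: SS|Ss|ss
S/I-2 un ·: SS|Ss
S/II-1 un I-1×I-2: SS|Ss
S/II-2 un ·: SS|Ss
S/III-1 ? II-1×II-2: SS|Ss|ss
S/III-2 un II-1×II-2: SS|Ss
S/III-3 un II-1×II-2: SS|Ss
⇒ S over [I-1,I-2,II-1,II-2,III-1,III-2,III-3]: 136 consistent

I-1 ∈ {Nn SS, Nn Ss, Nn ss}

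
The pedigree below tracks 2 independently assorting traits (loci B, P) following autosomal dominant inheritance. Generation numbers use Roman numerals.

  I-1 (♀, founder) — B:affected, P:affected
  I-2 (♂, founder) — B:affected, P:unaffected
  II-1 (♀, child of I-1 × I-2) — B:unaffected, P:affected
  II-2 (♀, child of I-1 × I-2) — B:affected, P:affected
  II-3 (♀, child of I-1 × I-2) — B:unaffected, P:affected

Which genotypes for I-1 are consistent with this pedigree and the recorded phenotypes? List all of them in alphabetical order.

I-1 ∈ {Bb PP, Bb Pp}

B/I-1 aff ·: Bb
B/I-2 aff ·: Bb
B/II-1 un I-1×I-2: bb
B/II-2 aff I-1×I-2: Bb|BB
B/II-3 un I-1×I-2: bb
⇒ B over [I-1,I-2,II-1,II-2,II-3]: 2 consistent
P/I-1 aff ·: Pp|PP
P/I-2 un ·: pp
P/II-1 aff I-1×I-2: Pp
P/II-2 aff I-1×I-2: Pp
P/II-3 aff I-1×I-2: Pp
⇒ P over [I-1,I-2,II-1,II-2,II-3]: 2 consistent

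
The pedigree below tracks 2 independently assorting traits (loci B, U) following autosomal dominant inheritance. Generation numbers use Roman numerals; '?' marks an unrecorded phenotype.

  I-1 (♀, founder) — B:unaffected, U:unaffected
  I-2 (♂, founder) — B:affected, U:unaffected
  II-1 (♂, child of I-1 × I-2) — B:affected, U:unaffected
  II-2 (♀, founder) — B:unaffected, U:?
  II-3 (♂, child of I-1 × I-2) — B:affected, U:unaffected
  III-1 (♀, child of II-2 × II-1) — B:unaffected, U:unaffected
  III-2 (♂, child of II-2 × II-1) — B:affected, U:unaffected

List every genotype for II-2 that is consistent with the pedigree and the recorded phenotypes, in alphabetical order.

B/I-1 un ·: bb
B/I-2 aff ·: Bb|BB
B/II-1 aff I-1×I-2: Bb
B/II-2 un ·: bb
B/II-3 aff I-1×I-2: Bb
B/III-1 un II-2×II-1: bb
B/III-2 aff II-2×II-1: Bb
⇒ B over [I-1,I-2,II-1,II-2,II-3,III-1,III-2]: 2 consistent
U/I-1 un ·: uu
U/I-2 un ·: uu
U/II-1 un I-1×I-2: uu
U/II-2 ? ·: uu|Uu
U/II-3 un I-1×I-2: uu
U/III-1 un II-2×II-1: uu
U/III-2 un II-2×II-1: uu
⇒ U over [I-1,I-2,II-1,II-2,II-3,III-1,III-2]: 2 consistent

II-2 ∈ {bb Uu, bb uu}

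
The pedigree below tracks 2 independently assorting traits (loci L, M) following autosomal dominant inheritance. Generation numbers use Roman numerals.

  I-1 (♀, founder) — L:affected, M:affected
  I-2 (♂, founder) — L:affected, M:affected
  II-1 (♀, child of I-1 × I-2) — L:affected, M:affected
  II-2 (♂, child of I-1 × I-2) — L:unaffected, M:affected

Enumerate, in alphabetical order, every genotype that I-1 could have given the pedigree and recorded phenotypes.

I-1 ∈ {Ll MM, Ll Mm}

L/I-1 aff ·: Ll
L/I-2 aff ·: Ll
L/II-1 aff I-1×I-2: Ll|LL
L/II-2 un I-1×I-2: ll
⇒ L over [I-1,I-2,II-1,II-2]: 2 consistent
M/I-1 aff ·: Mm|MM
M/I-2 aff ·: Mm|MM
M/II-1 aff I-1×I-2: Mm|MM
M/II-2 aff I-1×I-2: Mm|MM
⇒ M over [I-1,I-2,II-1,II-2]: 13 consistent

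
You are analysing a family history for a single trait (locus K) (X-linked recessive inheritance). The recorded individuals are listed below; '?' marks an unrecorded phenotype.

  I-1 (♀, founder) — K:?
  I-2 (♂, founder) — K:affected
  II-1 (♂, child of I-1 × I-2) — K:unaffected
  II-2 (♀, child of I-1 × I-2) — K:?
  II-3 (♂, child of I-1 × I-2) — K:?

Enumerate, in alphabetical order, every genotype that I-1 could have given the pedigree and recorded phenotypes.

I-1 ∈ {X^KX^K, X^KX^k}

K/I-1 ? ·: X^KX^K|X^KX^k
K/I-2 aff ·: X^kY
K/II-1 un I-1×I-2: X^KY
K/II-2 ? I-1×I-2: X^KX^k|X^kX^k
K/II-3 ? I-1×I-2: X^KY|X^kY
⇒ K over [I-1,I-2,II-1,II-2,II-3]: 5 consistent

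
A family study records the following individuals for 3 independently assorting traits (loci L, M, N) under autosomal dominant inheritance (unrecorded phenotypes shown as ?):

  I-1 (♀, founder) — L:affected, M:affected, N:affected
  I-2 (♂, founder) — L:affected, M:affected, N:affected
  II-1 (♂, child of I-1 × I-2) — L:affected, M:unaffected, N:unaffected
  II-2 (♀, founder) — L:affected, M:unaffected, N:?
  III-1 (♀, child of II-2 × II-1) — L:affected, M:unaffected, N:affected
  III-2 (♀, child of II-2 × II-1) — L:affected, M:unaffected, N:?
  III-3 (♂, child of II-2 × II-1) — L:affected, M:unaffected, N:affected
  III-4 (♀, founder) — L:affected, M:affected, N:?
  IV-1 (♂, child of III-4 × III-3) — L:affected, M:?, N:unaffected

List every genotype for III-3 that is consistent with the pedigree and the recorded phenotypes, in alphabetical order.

L/I-1 aff ·: Ll|LL
L/I-2 aff ·: Ll|LL
L/II-1 aff I-1×I-2: Ll|LL
L/II-2 aff ·: Ll|LL
L/III-1 aff II-2×II-1: Ll|LL
L/III-2 aff II-2×II-1: Ll|LL
L/III-3 aff II-2×II-1: Ll|LL
L/III-4 aff ·: Ll|LL
L/IV-1 aff III-4×III-3: Ll|LL
⇒ L over [I-1,I-2,II-1,II-2,III-1,III-2,III-3,III-4,IV-1]: 292 consistent
M/I-1 aff ·: Mm
M/I-2 aff ·: Mm
M/II-1 un I-1×I-2: mm
M/II-2 un ·: mm
M/III-1 un II-2×II-1: mm
M/III-2 un II-2×II-1: mm
M/III-3 un II-2×II-1: mm
M/III-4 aff ·: Mm|MM
M/IV-1 ? III-4×III-3: mm|Mm
⇒ M over [I-1,I-2,II-1,II-2,III-1,III-2,III-3,III-4,IV-1]: 3 consistent
N/I-1 aff ·: Nn
N/I-2 aff ·: Nn
N/II-1 un I-1×I-2: nn
N/II-2 ? ·: Nn|NN
N/III-1 aff II-2×II-1: Nn
N/III-2 ? II-2×II-1: nn|Nn
N/III-3 aff II-2×II-1: Nn
N/III-4 ? ·: nn|Nn
N/IV-1 un III-4×III-3: nn
⇒ N over [I-1,I-2,II-1,II-2,III-1,III-2,III-3,III-4,IV-1]: 6 consistent

III-3 ∈ {LL mm Nn, Ll mm Nn}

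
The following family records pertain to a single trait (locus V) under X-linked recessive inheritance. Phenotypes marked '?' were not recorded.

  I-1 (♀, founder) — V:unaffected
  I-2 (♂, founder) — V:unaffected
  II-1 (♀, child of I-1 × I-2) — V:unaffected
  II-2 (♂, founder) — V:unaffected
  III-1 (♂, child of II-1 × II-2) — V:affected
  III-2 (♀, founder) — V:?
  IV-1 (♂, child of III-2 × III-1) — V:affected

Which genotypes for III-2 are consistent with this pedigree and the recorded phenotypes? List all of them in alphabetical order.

V/I-1 un ·: X^VX^v
V/I-2 un ·: X^VY
V/II-1 un I-1×I-2: X^VX^v
V/II-2 un ·: X^VY
V/III-1 aff II-1×II-2: X^vY
V/III-2 ? ·: X^VX^v|X^vX^v
V/IV-1 aff III-2×III-1: X^vY
⇒ V over [I-1,I-2,II-1,II-2,III-1,III-2,IV-1]: 2 consistent

III-2 ∈ {X^VX^v, X^vX^v}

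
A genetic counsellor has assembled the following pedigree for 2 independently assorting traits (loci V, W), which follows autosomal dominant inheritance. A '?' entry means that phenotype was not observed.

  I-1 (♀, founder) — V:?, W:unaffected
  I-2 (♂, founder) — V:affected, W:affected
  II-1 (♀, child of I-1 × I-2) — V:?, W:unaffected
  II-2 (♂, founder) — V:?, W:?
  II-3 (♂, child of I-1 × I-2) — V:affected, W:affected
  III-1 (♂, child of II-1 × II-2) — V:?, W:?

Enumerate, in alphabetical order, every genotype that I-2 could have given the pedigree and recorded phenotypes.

V/I-1 ? ·: vv|Vv|VV
V/I-2 aff ·: Vv|VV
V/II-1 ? I-1×I-2: vv|Vv|VV
V/II-2 ? ·: vv|Vv|VV
V/II-3 aff I-1×I-2: Vv|VV
V/III-1 ? II-1×II-2: vv|Vv|VV
⇒ V over [I-1,I-2,II-1,II-2,II-3,III-1]: 96 consistent
W/I-1 un ·: ww
W/I-2 aff ·: Ww
W/II-1 un I-1×I-2: ww
W/II-2 ? ·: ww|Ww|WW
W/II-3 aff I-1×I-2: Ww
W/III-1 ? II-1×II-2: ww|Ww
⇒ W over [I-1,I-2,II-1,II-2,II-3,III-1]: 4 consistent

I-2 ∈ {VV Ww, Vv Ww}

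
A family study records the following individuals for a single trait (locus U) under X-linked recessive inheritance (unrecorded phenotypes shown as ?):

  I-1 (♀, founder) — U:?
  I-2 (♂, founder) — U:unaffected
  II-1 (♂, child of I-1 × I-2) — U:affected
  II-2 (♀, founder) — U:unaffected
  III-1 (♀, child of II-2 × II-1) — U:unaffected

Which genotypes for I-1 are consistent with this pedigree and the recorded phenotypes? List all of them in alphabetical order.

I-1 ∈ {X^UX^u, X^uX^u}

U/I-1 ? ·: X^UX^u|X^uX^u
U/I-2 un ·: X^UY
U/II-1 aff I-1×I-2: X^uY
U/II-2 un ·: X^UX^U|X^UX^u
U/III-1 un II-2×II-1: X^UX^u
⇒ U over [I-1,I-2,II-1,II-2,III-1]: 4 consistent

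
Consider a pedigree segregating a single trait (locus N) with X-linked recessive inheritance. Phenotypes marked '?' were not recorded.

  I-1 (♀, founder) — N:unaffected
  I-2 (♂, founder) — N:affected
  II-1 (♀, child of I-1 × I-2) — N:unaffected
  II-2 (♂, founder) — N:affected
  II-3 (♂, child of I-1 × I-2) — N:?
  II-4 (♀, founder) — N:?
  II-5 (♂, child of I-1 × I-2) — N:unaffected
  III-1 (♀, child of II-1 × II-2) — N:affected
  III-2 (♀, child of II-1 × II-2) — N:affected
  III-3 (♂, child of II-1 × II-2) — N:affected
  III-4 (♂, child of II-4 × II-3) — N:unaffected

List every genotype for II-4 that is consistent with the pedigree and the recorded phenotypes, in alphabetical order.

N/I-1 un ·: X^NX^N|X^NX^n
N/I-2 aff ·: X^nY
N/II-1 un I-1×I-2: X^NX^n
N/II-2 aff ·: X^nY
N/II-3 ? I-1×I-2: X^NY|X^nY
N/II-4 ? ·: X^NX^N|X^NX^n
N/II-5 un I-1×I-2: X^NY
N/III-1 aff II-1×II-2: X^nX^n
N/III-2 aff II-1×II-2: X^nX^n
N/III-3 aff II-1×II-2: X^nY
N/III-4 un II-4×II-3: X^NY
⇒ N over [I-1,I-2,II-1,II-2,II-3,II-4,II-5,III-1,III-2,III-3,III-4]: 6 consistent

II-4 ∈ {X^NX^N, X^NX^n}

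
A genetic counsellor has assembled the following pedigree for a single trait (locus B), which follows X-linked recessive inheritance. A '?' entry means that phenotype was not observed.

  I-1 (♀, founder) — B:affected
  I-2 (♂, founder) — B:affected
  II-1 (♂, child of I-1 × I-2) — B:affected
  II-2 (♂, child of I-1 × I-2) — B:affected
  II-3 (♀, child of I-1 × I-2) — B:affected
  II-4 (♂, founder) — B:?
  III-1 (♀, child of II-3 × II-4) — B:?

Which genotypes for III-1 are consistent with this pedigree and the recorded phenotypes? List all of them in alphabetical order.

B/I-1 aff ·: X^bX^b
B/I-2 aff ·: X^bY
B/II-1 aff I-1×I-2: X^bY
B/II-2 aff I-1×I-2: X^bY
B/II-3 aff I-1×I-2: X^bX^b
B/II-4 ? ·: X^BY|X^bY
B/III-1 ? II-3×II-4: X^BX^b|X^bX^b
⇒ B over [I-1,I-2,II-1,II-2,II-3,II-4,III-1]: 2 consistent

III-1 ∈ {X^BX^b, X^bX^b}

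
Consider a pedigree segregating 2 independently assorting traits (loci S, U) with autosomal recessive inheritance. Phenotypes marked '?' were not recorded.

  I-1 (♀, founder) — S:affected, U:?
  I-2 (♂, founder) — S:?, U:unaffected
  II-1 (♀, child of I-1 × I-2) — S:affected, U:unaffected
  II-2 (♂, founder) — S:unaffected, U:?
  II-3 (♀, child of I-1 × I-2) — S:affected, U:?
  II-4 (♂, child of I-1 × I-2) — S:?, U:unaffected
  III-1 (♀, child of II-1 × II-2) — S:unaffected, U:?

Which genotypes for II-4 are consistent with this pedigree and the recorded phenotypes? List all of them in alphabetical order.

S/I-1 aff ·: ss
S/I-2 ? ·: Ss|ss
S/II-1 aff I-1×I-2: ss
S/II-2 un ·: SS|Ss
S/II-3 aff I-1×I-2: ss
S/II-4 ? I-1×I-2: Ss|ss
S/III-1 un II-1×II-2: Ss
⇒ S over [I-1,I-2,II-1,II-2,II-3,II-4,III-1]: 6 consistent
U/I-1 ? ·: UU|Uu|uu
U/I-2 un ·: UU|Uu
U/II-1 un I-1×I-2: UU|Uu
U/II-2 ? ·: UU|Uu|uu
U/II-3 ? I-1×I-2: UU|Uu|uu
U/II-4 un I-1×I-2: UU|Uu
U/III-1 ? II-1×II-2: UU|Uu|uu
⇒ U over [I-1,I-2,II-1,II-2,II-3,II-4,III-1]: 179 consistent

II-4 ∈ {Ss UU, Ss Uu, ss UU, ss Uu}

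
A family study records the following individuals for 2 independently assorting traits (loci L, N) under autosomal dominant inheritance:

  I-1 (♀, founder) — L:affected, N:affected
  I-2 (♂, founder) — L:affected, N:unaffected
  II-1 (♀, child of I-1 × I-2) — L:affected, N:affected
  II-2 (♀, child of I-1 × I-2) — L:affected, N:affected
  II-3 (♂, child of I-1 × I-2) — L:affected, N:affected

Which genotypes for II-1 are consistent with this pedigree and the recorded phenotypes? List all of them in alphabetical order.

II-1 ∈ {LL Nn, Ll Nn}

L/I-1 aff ·: Ll|LL
L/I-2 aff ·: Ll|LL
L/II-1 aff I-1×I-2: Ll|LL
L/II-2 aff I-1×I-2: Ll|LL
L/II-3 aff I-1×I-2: Ll|LL
⇒ L over [I-1,I-2,II-1,II-2,II-3]: 25 consistent
N/I-1 aff ·: Nn|NN
N/I-2 un ·: nn
N/II-1 aff I-1×I-2: Nn
N/II-2 aff I-1×I-2: Nn
N/II-3 aff I-1×I-2: Nn
⇒ N over [I-1,I-2,II-1,II-2,II-3]: 2 consistent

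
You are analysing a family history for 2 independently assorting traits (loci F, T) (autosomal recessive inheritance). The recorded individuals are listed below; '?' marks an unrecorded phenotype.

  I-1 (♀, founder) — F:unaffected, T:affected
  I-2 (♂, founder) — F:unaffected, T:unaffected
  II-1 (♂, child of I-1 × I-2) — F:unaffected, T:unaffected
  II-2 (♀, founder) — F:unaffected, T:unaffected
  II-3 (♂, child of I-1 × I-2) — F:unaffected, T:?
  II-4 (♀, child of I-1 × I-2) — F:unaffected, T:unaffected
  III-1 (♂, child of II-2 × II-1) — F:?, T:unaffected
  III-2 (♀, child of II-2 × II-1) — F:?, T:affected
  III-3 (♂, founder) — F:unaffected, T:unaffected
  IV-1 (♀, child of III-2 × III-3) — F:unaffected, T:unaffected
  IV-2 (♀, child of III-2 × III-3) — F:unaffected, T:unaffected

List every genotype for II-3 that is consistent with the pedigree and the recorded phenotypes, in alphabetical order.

F/I-1 un ·: FF|Ff
F/I-2 un ·: FF|Ff
F/II-1 un I-1×I-2: FF|Ff
F/II-2 un ·: FF|Ff
F/II-3 un I-1×I-2: FF|Ff
F/II-4 un I-1×I-2: FF|Ff
F/III-1 ? II-2×II-1: FF|Ff|ff
F/III-2 ? II-2×II-1: FF|Ff|ff
F/III-3 un ·: FF|Ff
F/IV-1 un III-2×III-3: FF|Ff
F/IV-2 un III-2×III-3: FF|Ff
⇒ F over [I-1,I-2,II-1,II-2,II-3,II-4,III-1,III-2,III-3,IV-1,IV-2]: 1255 consistent
T/I-1 aff ·: tt
T/I-2 un ·: TT|Tt
T/II-1 un I-1×I-2: Tt
T/II-2 un ·: Tt
T/II-3 ? I-1×I-2: Tt|tt
T/II-4 un I-1×I-2: Tt
T/III-1 un II-2×II-1: TT|Tt
T/III-2 aff II-2×II-1: tt
T/III-3 un ·: TT|Tt
T/IV-1 un III-2×III-3: Tt
T/IV-2 un III-2×III-3: Tt
⇒ T over [I-1,I-2,II-1,II-2,II-3,II-4,III-1,III-2,III-3,IV-1,IV-2]: 12 consistent

II-3 ∈ {FF Tt, FF tt, Ff Tt, Ff tt}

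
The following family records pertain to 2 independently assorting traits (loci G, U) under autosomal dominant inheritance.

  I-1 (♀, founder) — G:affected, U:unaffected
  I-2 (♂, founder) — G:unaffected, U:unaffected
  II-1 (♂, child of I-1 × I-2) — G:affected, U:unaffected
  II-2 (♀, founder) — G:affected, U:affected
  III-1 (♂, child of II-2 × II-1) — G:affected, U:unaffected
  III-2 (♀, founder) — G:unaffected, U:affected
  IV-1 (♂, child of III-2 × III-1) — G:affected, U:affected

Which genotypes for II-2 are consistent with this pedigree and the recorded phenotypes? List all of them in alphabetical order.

G/I-1 aff ·: Gg|GG
G/I-2 un ·: gg
G/II-1 aff I-1×I-2: Gg
G/II-2 aff ·: Gg|GG
G/III-1 aff II-2×II-1: Gg|GG
G/III-2 un ·: gg
G/IV-1 aff III-2×III-1: Gg
⇒ G over [I-1,I-2,II-1,II-2,III-1,III-2,IV-1]: 8 consistent
U/I-1 un ·: uu
U/I-2 un ·: uu
U/II-1 un I-1×I-2: uu
U/II-2 aff ·: Uu
U/III-1 un II-2×II-1: uu
U/III-2 aff ·: Uu|UU
U/IV-1 aff III-2×III-1: Uu
⇒ U over [I-1,I-2,II-1,II-2,III-1,III-2,IV-1]: 2 consistent

II-2 ∈ {GG Uu, Gg Uu}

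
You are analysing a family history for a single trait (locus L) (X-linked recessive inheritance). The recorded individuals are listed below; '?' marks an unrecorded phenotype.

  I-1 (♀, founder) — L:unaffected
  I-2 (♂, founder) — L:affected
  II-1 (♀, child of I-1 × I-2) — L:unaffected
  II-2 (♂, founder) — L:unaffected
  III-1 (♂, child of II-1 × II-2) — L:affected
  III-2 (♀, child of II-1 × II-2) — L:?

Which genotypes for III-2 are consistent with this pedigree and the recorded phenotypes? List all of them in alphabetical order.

III-2 ∈ {X^LX^L, X^LX^l}

L/I-1 un ·: X^LX^L|X^LX^l
L/I-2 aff ·: X^lY
L/II-1 un I-1×I-2: X^LX^l
L/II-2 un ·: X^LY
L/III-1 aff II-1×II-2: X^lY
L/III-2 ? II-1×II-2: X^LX^L|X^LX^l
⇒ L over [I-1,I-2,II-1,II-2,III-1,III-2]: 4 consistent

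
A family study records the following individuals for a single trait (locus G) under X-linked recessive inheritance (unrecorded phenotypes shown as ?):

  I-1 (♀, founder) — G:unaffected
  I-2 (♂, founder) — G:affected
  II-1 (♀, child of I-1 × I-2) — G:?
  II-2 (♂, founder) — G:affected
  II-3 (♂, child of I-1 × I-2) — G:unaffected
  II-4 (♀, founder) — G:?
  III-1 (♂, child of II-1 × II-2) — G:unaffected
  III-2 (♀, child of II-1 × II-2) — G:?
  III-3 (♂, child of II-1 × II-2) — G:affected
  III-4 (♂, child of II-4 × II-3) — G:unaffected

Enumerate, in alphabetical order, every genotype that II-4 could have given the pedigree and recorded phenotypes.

II-4 ∈ {X^GX^G, X^GX^g}

G/I-1 un ·: X^GX^G|X^GX^g
G/I-2 aff ·: X^gY
G/II-1 ? I-1×I-2: X^GX^g
G/II-2 aff ·: X^gY
G/II-3 un I-1×I-2: X^GY
G/II-4 ? ·: X^GX^G|X^GX^g
G/III-1 un II-1×II-2: X^GY
G/III-2 ? II-1×II-2: X^GX^g|X^gX^g
G/III-3 aff II-1×II-2: X^gY
G/III-4 un II-4×II-3: X^GY
⇒ G over [I-1,I-2,II-1,II-2,II-3,II-4,III-1,III-2,III-3,III-4]: 8 consistent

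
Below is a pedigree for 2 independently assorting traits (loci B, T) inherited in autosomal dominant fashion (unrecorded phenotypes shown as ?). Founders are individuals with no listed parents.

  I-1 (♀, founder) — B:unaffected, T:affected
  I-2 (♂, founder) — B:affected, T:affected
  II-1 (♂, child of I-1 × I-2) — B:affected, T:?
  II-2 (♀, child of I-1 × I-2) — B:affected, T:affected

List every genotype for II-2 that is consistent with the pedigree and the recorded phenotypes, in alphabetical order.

B/I-1 un ·: bb
B/I-2 aff ·: Bb|BB
B/II-1 aff I-1×I-2: Bb
B/II-2 aff I-1×I-2: Bb
⇒ B over [I-1,I-2,II-1,II-2]: 2 consistent
T/I-1 aff ·: Tt|TT
T/I-2 aff ·: Tt|TT
T/II-1 ? I-1×I-2: tt|Tt|TT
T/II-2 aff I-1×I-2: Tt|TT
⇒ T over [I-1,I-2,II-1,II-2]: 15 consistent

II-2 ∈ {Bb TT, Bb Tt}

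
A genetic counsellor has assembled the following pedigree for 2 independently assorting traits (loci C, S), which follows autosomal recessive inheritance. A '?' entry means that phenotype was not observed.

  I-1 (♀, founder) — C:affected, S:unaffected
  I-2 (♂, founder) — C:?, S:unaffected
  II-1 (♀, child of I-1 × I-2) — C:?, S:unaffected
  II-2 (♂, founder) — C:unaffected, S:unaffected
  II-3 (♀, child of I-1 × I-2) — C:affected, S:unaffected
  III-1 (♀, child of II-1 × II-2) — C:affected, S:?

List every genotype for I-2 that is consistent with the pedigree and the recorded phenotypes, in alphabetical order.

C/I-1 aff ·: cc
C/I-2 ? ·: Cc|cc
C/II-1 ? I-1×I-2: Cc|cc
C/II-2 un ·: Cc
C/II-3 aff I-1×I-2: cc
C/III-1 aff II-1×II-2: cc
⇒ C over [I-1,I-2,II-1,II-2,II-3,III-1]: 3 consistent
S/I-1 un ·: SS|Ss
S/I-2 un ·: SS|Ss
S/II-1 un I-1×I-2: SS|Ss
S/II-2 un ·: SS|Ss
S/II-3 un I-1×I-2: SS|Ss
S/III-1 ? II-1×II-2: SS|Ss|ss
⇒ S over [I-1,I-2,II-1,II-2,II-3,III-1]: 51 consistent

I-2 ∈ {Cc SS, Cc Ss, cc SS, cc Ss}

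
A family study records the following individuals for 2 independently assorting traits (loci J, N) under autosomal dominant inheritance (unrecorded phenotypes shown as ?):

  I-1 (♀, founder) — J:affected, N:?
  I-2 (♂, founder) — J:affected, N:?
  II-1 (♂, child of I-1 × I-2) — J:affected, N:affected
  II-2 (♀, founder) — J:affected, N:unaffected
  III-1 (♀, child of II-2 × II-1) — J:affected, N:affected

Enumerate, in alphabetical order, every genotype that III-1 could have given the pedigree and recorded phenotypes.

III-1 ∈ {JJ Nn, Jj Nn}

J/I-1 aff ·: Jj|JJ
J/I-2 aff ·: Jj|JJ
J/II-1 aff I-1×I-2: Jj|JJ
J/II-2 aff ·: Jj|JJ
J/III-1 aff II-2×II-1: Jj|JJ
⇒ J over [I-1,I-2,II-1,II-2,III-1]: 24 consistent
N/I-1 ? ·: nn|Nn|NN
N/I-2 ? ·: nn|Nn|NN
N/II-1 aff I-1×I-2: Nn|NN
N/II-2 un ·: nn
N/III-1 aff II-2×II-1: Nn
⇒ N over [I-1,I-2,II-1,II-2,III-1]: 11 consistent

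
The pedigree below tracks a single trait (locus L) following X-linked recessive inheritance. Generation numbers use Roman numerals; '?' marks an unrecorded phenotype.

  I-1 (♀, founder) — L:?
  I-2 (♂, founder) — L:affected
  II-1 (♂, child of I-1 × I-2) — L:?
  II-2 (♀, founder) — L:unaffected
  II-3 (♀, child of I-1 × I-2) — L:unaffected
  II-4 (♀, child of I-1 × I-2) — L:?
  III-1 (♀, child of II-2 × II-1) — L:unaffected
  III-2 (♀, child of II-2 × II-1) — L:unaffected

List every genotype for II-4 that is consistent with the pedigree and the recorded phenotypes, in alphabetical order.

L/I-1 ? ·: X^LX^L|X^LX^l
L/I-2 aff ·: X^lY
L/II-1 ? I-1×I-2: X^LY|X^lY
L/II-2 un ·: X^LX^L|X^LX^l
L/II-3 un I-1×I-2: X^LX^l
L/II-4 ? I-1×I-2: X^LX^l|X^lX^l
L/III-1 un II-2×II-1: X^LX^L|X^LX^l
L/III-2 un II-2×II-1: X^LX^L|X^LX^l
⇒ L over [I-1,I-2,II-1,II-2,II-3,II-4,III-1,III-2]: 19 consistent

II-4 ∈ {X^LX^l, X^lX^l}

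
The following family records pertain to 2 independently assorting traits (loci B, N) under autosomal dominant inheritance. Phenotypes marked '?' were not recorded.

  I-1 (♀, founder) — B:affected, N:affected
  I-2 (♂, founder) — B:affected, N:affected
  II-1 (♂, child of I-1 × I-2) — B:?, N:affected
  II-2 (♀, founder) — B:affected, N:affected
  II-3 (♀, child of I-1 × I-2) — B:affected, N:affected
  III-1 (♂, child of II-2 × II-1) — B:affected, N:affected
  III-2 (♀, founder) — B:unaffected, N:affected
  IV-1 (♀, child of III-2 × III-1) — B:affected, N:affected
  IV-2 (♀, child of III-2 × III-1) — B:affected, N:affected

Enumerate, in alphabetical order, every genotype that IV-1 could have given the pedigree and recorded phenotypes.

B/I-1 aff ·: Bb|BB
B/I-2 aff ·: Bb|BB
B/II-1 ? I-1×I-2: bb|Bb|BB
B/II-2 aff ·: Bb|BB
B/II-3 aff I-1×I-2: Bb|BB
B/III-1 aff II-2×II-1: Bb|BB
B/III-2 un ·: bb
B/IV-1 aff III-2×III-1: Bb
B/IV-2 aff III-2×III-1: Bb
⇒ B over [I-1,I-2,II-1,II-2,II-3,III-1,III-2,IV-1,IV-2]: 49 consistent
N/I-1 aff ·: Nn|NN
N/I-2 aff ·: Nn|NN
N/II-1 aff I-1×I-2: Nn|NN
N/II-2 aff ·: Nn|NN
N/II-3 aff I-1×I-2: Nn|NN
N/III-1 aff II-2×II-1: Nn|NN
N/III-2 aff ·: Nn|NN
N/IV-1 aff III-2×III-1: Nn|NN
N/IV-2 aff III-2×III-1: Nn|NN
⇒ N over [I-1,I-2,II-1,II-2,II-3,III-1,III-2,IV-1,IV-2]: 282 consistent

IV-1 ∈ {Bb NN, Bb Nn}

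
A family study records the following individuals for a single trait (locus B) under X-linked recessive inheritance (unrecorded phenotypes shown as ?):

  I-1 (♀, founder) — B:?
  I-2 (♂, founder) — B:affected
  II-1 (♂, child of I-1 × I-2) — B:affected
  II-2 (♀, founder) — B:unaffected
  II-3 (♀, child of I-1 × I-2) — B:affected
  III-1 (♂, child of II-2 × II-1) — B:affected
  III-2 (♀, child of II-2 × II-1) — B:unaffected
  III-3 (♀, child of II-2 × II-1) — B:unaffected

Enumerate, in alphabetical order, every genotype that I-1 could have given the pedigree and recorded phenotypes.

B/I-1 ? ·: X^BX^b|X^bX^b
B/I-2 aff ·: X^bY
B/II-1 aff I-1×I-2: X^bY
B/II-2 un ·: X^BX^b
B/II-3 aff I-1×I-2: X^bX^b
B/III-1 aff II-2×II-1: X^bY
B/III-2 un II-2×II-1: X^BX^b
B/III-3 un II-2×II-1: X^BX^b
⇒ B over [I-1,I-2,II-1,II-2,II-3,III-1,III-2,III-3]: 2 consistent

I-1 ∈ {X^BX^b, X^bX^b}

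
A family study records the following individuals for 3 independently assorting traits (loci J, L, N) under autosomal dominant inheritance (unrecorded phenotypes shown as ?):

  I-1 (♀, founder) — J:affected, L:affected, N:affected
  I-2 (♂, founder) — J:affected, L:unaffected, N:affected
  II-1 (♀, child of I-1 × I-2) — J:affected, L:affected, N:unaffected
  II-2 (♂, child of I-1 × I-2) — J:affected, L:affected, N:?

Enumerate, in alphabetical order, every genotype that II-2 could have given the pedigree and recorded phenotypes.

J/I-1 aff ·: Jj|JJ
J/I-2 aff ·: Jj|JJ
J/II-1 aff I-1×I-2: Jj|JJ
J/II-2 aff I-1×I-2: Jj|JJ
⇒ J over [I-1,I-2,II-1,II-2]: 13 consistent
L/I-1 aff ·: Ll|LL
L/I-2 un ·: ll
L/II-1 aff I-1×I-2: Ll
L/II-2 aff I-1×I-2: Ll
⇒ L over [I-1,I-2,II-1,II-2]: 2 consistent
N/I-1 aff ·: Nn
N/I-2 aff ·: Nn
N/II-1 un I-1×I-2: nn
N/II-2 ? I-1×I-2: nn|Nn|NN
⇒ N over [I-1,I-2,II-1,II-2]: 3 consistent

II-2 ∈ {JJ Ll NN, JJ Ll Nn, JJ Ll nn, Jj Ll NN, Jj Ll Nn, Jj Ll nn}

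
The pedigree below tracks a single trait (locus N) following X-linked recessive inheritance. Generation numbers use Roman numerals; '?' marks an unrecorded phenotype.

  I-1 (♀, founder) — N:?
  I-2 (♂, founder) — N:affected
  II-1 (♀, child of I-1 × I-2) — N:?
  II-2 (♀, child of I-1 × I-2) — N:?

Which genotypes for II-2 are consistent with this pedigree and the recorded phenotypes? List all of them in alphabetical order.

N/I-1 ? ·: X^NX^N|X^NX^n|X^nX^n
N/I-2 aff ·: X^nY
N/II-1 ? I-1×I-2: X^NX^n|X^nX^n
N/II-2 ? I-1×I-2: X^NX^n|X^nX^n
⇒ N over [I-1,I-2,II-1,II-2]: 6 consistent

II-2 ∈ {X^NX^n, X^nX^n}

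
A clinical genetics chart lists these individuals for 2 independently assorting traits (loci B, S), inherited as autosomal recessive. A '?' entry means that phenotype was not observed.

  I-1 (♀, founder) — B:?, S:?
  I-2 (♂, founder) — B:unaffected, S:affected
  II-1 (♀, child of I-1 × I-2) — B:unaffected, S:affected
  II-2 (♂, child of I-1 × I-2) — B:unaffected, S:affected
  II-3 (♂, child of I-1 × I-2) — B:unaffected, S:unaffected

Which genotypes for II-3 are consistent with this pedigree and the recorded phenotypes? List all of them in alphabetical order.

II-3 ∈ {BB Ss, Bb Ss}

B/I-1 ? ·: BB|Bb|bb
B/I-2 un ·: BB|Bb
B/II-1 un I-1×I-2: BB|Bb
B/II-2 un I-1×I-2: BB|Bb
B/II-3 un I-1×I-2: BB|Bb
⇒ B over [I-1,I-2,II-1,II-2,II-3]: 27 consistent
S/I-1 ? ·: Ss
S/I-2 aff ·: ss
S/II-1 aff I-1×I-2: ss
S/II-2 aff I-1×I-2: ss
S/II-3 un I-1×I-2: Ss
⇒ S over [I-1,I-2,II-1,II-2,II-3]: 1 consistent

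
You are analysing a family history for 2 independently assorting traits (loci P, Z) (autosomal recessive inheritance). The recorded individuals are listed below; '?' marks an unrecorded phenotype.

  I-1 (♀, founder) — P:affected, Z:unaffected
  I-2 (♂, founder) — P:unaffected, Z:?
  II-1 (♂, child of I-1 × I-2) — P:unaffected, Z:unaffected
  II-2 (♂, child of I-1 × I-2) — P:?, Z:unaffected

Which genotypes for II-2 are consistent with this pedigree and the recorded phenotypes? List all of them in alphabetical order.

P/I-1 aff ·: pp
P/I-2 un ·: PP|Pp
P/II-1 un I-1×I-2: Pp
P/II-2 ? I-1×I-2: Pp|pp
⇒ P over [I-1,I-2,II-1,II-2]: 3 consistent
Z/I-1 un ·: ZZ|Zz
Z/I-2 ? ·: ZZ|Zz|zz
Z/II-1 un I-1×I-2: ZZ|Zz
Z/II-2 un I-1×I-2: ZZ|Zz
⇒ Z over [I-1,I-2,II-1,II-2]: 15 consistent

II-2 ∈ {Pp ZZ, Pp Zz, pp ZZ, pp Zz}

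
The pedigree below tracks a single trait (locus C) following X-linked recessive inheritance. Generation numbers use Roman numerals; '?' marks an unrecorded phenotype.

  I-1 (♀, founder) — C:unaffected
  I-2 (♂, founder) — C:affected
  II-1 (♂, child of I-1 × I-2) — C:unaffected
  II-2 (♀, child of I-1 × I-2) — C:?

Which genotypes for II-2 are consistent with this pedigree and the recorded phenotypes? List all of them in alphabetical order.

II-2 ∈ {X^CX^c, X^cX^c}

C/I-1 un ·: X^CX^C|X^CX^c
C/I-2 aff ·: X^cY
C/II-1 un I-1×I-2: X^CY
C/II-2 ? I-1×I-2: X^CX^c|X^cX^c
⇒ C over [I-1,I-2,II-1,II-2]: 3 consistent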